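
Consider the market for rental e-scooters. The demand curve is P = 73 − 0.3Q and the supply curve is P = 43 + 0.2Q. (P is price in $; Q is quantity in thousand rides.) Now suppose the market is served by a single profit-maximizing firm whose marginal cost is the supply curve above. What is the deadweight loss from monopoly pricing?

Competitive equilibrium: 73 − 0.3Q = 43 + 0.2Q → Q* = 60, P* = 55.
Marginal revenue: MR = 73 − 0.6Q. Set MR = MC: 73 − 0.6Q = 43 + 0.2Q → Q_m = 37.5.
Price P_m = 73 − 0.3·37.5 = 61.75; MC(Q_m) = 43 + 0.2·37.5 = 50.5.
Competitive Q* = 60, so ΔQ = 22.5; wedge = 61.75 − 50.5 = 11.25.
Deadweight loss = ½ × 22.5 × 11.25 = $126.56 thousand.

$126.56 thousand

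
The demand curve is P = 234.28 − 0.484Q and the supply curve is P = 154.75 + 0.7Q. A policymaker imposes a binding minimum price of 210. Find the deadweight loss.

Competitive equilibrium: 234.28 − 0.484Q = 154.75 + 0.7Q → Q* = 67.17061, P* = 201.76943.
At the floor P = 210, quantity demanded = (234.28 − 210)/0.484 = 50.16529.
Sellers' marginal cost at Q' = 50.16529: 154.75 + 0.7·50.16529 = 189.8657.
ΔQ = 67.17061 − 50.16529 = 17.00532; wedge = 210 − 189.8657 = 20.1343.
DWL = ½ × 17.00532 × 20.1343 = 171.20.

171.20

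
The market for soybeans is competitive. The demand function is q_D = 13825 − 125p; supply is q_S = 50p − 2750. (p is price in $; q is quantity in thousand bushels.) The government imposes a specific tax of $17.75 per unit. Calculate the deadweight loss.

$5626.12 thousand

In inverse form: demand p = 110.6 − 0.008q, supply p = 55 + 0.02q.
Competitive equilibrium: 110.6 − 0.008q = 55 + 0.02q → q* = 1985.7143, p* = 94.7143.
With the tax, the buyer price exceeds the seller price by 17.75: (110.6 − 0.008q) − (55 + 0.02q) = 17.75 → q' = 1351.7857.
Δq = 1985.7143 − 1351.7857 = 633.9286; the wedge equals the tax, 17.75.
The triangle = ½ × 633.9286 × 17.75 = $5626.12 thousand.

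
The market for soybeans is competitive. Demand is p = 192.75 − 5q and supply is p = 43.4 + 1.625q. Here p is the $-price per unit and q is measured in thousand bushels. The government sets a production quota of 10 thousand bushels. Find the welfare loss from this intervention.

$521.18 thousand

Competitive equilibrium: 192.75 − 5q = 43.4 + 1.625q → q* = 22.5434, p* = 80.033.
At q = 10: demand price = 192.75 − 5·10 = 142.75; supply price = 43.4 + 1.625·10 = 59.65.
Δq = 22.5434 − 10 = 12.5434; wedge = 142.75 − 59.65 = 83.1.
Deadweight loss = ½ × 12.5434 × 83.1 = $521.18 thousand.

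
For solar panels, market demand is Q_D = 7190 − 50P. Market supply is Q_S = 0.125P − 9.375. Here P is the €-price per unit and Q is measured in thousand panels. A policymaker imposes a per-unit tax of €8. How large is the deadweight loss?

€3.99 thousand

In inverse form: demand P = 143.8 − 0.02Q, supply P = 75 + 8Q.
Competitive equilibrium: 143.8 − 0.02Q = 75 + 8Q → Q* = 8.5786, P* = 143.6284.
With the tax, the buyer price exceeds the seller price by 8: (143.8 − 0.02Q) − (75 + 8Q) = 8 → Q' = 7.581.
ΔQ = 8.5786 − 7.581 = 0.9976; the wedge equals the tax, 8.
Welfare loss = ½ × 0.9976 × 8 = €3.99 thousand.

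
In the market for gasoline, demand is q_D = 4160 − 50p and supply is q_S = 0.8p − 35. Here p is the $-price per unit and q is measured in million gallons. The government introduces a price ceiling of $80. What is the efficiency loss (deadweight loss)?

$2.70 million

In inverse form: demand p = 83.2 − 0.02q, supply p = 43.75 + 1.25q.
Competitive equilibrium: 83.2 − 0.02q = 43.75 + 1.25q → q* = 31.063, p* = 82.5787.
At the ceiling p = 80, quantity supplied = (80 − 43.75)/1.25 = 29.
Willingness to pay at q' = 29: 83.2 − 0.02·29 = 82.62.
Δq = 31.063 − 29 = 2.063; wedge = 82.62 − 80 = 2.62.
Deadweight loss = ½ × 2.063 × 2.62 = $2.70 million.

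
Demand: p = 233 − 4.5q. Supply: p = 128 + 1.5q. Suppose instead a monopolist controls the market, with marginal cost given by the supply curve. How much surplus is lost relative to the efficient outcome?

Competitive equilibrium: 233 − 4.5q = 128 + 1.5q → q* = 17.5, p* = 154.25.
Marginal revenue: MR = 233 − 9q. Set MR = MC: 233 − 9q = 128 + 1.5q → q_m = 10.
Price p_m = 233 − 4.5·10 = 188; MC(q_m) = 128 + 1.5·10 = 143.
Competitive q* = 17.5, so Δq = 7.5; wedge = 188 − 143 = 45.
Welfare loss = ½ × 7.5 × 45 = 168.75.

168.75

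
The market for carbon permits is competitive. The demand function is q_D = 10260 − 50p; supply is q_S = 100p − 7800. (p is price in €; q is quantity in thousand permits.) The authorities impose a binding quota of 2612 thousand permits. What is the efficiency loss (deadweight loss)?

€39755.76 thousand

In inverse form: demand p = 205.2 − 0.02q, supply p = 78 + 0.01q.
Competitive equilibrium: 205.2 − 0.02q = 78 + 0.01q → q* = 4240, p* = 120.4.
At q = 2612: demand price = 205.2 − 0.02·2612 = 152.96; supply price = 78 + 0.01·2612 = 104.12.
Δq = 4240 − 2612 = 1628; wedge = 152.96 − 104.12 = 48.84.
DWL = ½ × 1628 × 48.84 = €39755.76 thousand.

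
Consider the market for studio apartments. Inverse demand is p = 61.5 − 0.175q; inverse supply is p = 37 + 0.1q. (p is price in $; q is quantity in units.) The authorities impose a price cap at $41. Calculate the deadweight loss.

$331.36

Competitive equilibrium: 61.5 − 0.175q = 37 + 0.1q → q* = 89.0909, p* = 45.9091.
At the ceiling p = 41, quantity supplied = (41 − 37)/0.1 = 40.
Willingness to pay at q' = 40: 61.5 − 0.175·40 = 54.5.
Δq = 89.0909 − 40 = 49.0909; wedge = 54.5 − 41 = 13.5.
Welfare loss = ½ × 49.0909 × 13.5 = $331.36.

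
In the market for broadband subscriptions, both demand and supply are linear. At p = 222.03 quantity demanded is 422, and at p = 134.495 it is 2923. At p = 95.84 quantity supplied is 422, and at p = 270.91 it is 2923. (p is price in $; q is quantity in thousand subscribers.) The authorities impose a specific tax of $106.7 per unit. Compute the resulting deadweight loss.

$54213.76 thousand

Demand slope = (134.495 − 222.03)/(2923 − 422) = −0.035, so p = 236.8 − 0.035q.
Supply slope = (270.91 − 95.84)/(2923 − 422) = 0.07, so p = 66.3 + 0.07q.
Competitive equilibrium: 236.8 − 0.035q = 66.3 + 0.07q → q* = 1623.8095, p* = 179.9667.
With the tax, the buyer price exceeds the seller price by 106.7: (236.8 − 0.035q) − (66.3 + 0.07q) = 106.7 → q' = 607.619.
Δq = 1623.8095 − 607.619 = 1016.1905; the wedge equals the tax, 106.7.
The triangle = ½ × 1016.1905 × 106.7 = $54213.76 thousand.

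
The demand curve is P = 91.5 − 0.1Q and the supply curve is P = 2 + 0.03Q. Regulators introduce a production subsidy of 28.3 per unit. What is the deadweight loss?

Competitive equilibrium: 91.5 − 0.1Q = 2 + 0.03Q → Q* = 688.4615, P* = 22.6538.
The subsidy lowers effective supply by 28.3: P = 0.03Q − 26.3.
New quantity: 91.5 − 0.1Q = 0.03Q − 26.3 → Q' = 906.1538.
Overproduction ΔQ = 906.1538 − 688.4615 = 217.6923; wedge = subsidy = 28.3.
Welfare loss = ½ × 217.6923 × 28.3 = 3080.35.

3080.35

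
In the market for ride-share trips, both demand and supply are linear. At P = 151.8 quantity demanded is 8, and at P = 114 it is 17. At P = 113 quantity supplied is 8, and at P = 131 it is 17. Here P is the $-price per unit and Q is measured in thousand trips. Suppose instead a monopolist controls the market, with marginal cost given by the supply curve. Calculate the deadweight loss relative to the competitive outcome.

Demand slope = (114 − 151.8)/(17 − 8) = −4.2, so P = 185.4 − 4.2Q.
Supply slope = (131 − 113)/(17 − 8) = 2, so P = 97 + 2Q.
Competitive equilibrium: 185.4 − 4.2Q = 97 + 2Q → Q* = 14.2581, P* = 125.5161.
Marginal revenue: MR = 185.4 − 8.4Q. Set MR = MC: 185.4 − 8.4Q = 97 + 2Q → Q_m = 8.5.
Price P_m = 185.4 − 4.2·8.5 = 149.7; MC(Q_m) = 97 + 2·8.5 = 114.
Competitive Q* = 14.2581, so ΔQ = 5.7581; wedge = 149.7 − 114 = 35.7.
Deadweight loss = ½ × 5.7581 × 35.7 = $102.78 thousand.

$102.78 thousand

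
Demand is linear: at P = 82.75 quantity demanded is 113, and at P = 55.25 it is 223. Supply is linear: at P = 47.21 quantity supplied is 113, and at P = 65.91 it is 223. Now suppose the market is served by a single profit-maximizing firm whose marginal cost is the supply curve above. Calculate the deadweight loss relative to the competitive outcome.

Demand slope = (55.25 − 82.75)/(223 − 113) = −0.25, so P = 111 − 0.25Q.
Supply slope = (65.91 − 47.21)/(223 − 113) = 0.17, so P = 28 + 0.17Q.
Competitive equilibrium: 111 − 0.25Q = 28 + 0.17Q → Q* = 197.619, P* = 61.5952.
Marginal revenue: MR = 111 − 0.5Q. Set MR = MC: 111 − 0.5Q = 28 + 0.17Q → Q_m = 123.8806.
Price P_m = 111 − 0.25·123.8806 = 80.0299; MC(Q_m) = 28 + 0.17·123.8806 = 49.0597.
Competitive Q* = 197.619, so ΔQ = 73.7384; wedge = 80.0299 − 49.0597 = 30.9702.
DWL = ½ × 73.7384 × 30.9702 = 1141.85.

1141.85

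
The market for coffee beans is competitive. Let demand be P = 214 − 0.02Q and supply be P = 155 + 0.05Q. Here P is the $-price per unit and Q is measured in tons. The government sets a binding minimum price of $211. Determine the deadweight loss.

Competitive equilibrium: 214 − 0.02Q = 155 + 0.05Q → Q* = 842.85714, P* = 197.14286.
At the floor P = 211, quantity demanded = (214 − 211)/0.02 = 150.
Sellers' marginal cost at Q' = 150: 155 + 0.05·150 = 162.5.
ΔQ = 842.85714 − 150 = 692.85714; wedge = 211 − 162.5 = 48.5.
Welfare loss = ½ × 692.85714 × 48.5 = $16801.79.

$16801.79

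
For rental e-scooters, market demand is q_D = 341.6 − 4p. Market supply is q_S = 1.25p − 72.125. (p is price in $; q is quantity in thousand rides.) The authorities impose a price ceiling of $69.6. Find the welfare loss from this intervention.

$69.50 thousand

In inverse form: demand p = 85.4 − 0.25q, supply p = 57.7 + 0.8q.
Competitive equilibrium: 85.4 − 0.25q = 57.7 + 0.8q → q* = 26.381, p* = 78.8048.
At the ceiling p = 69.6, quantity supplied = (69.6 − 57.7)/0.8 = 14.875.
Willingness to pay at q' = 14.875: 85.4 − 0.25·14.875 = 81.6813.
Δq = 26.381 − 14.875 = 11.506; wedge = 81.6813 − 69.6 = 12.0813.
The triangle = ½ × 11.506 × 12.0813 = $69.50 thousand.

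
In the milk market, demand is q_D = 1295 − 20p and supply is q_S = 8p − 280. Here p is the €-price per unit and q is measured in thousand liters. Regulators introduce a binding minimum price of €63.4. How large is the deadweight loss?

€1789.29 thousand

In inverse form: demand p = 64.75 − 0.05q, supply p = 35 + 0.125q.
Competitive equilibrium: 64.75 − 0.05q = 35 + 0.125q → q* = 170, p* = 56.25.
At the floor p = 63.4, quantity demanded = (64.75 − 63.4)/0.05 = 27.
Sellers' marginal cost at q' = 27: 35 + 0.125·27 = 38.375.
Δq = 170 − 27 = 143; wedge = 63.4 − 38.375 = 25.025.
The triangle = ½ × 143 × 25.025 = €1789.29 thousand.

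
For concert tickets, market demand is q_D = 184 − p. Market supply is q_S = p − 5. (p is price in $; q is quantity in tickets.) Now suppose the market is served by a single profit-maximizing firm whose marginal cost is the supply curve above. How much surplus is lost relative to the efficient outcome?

$890.03

In inverse form: demand p = 184 − q, supply p = 5 + q.
Competitive equilibrium: 184 − q = 5 + q → q* = 89.5, p* = 94.5.
Marginal revenue: MR = 184 − 2q. Set MR = MC: 184 − 2q = 5 + q → q_m = 59.6667.
Price p_m = 184 − 1·59.6667 = 124.3333; MC(q_m) = 5 + 1·59.6667 = 64.6667.
Competitive q* = 89.5, so Δq = 29.8333; wedge = 124.3333 − 64.6667 = 59.6666.
Welfare loss = ½ × 29.8333 × 59.6666 = $890.03.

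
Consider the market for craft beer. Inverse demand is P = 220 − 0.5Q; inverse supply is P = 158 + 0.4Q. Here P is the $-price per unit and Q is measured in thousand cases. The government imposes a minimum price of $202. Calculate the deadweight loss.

Competitive equilibrium: 220 − 0.5Q = 158 + 0.4Q → Q* = 68.8889, P* = 185.5556.
At the floor P = 202, quantity demanded = (220 − 202)/0.5 = 36.
Sellers' marginal cost at Q' = 36: 158 + 0.4·36 = 172.4.
ΔQ = 68.8889 − 36 = 32.8889; wedge = 202 − 172.4 = 29.6.
DWL = ½ × 32.8889 × 29.6 = $486.76 thousand.

$486.76 thousand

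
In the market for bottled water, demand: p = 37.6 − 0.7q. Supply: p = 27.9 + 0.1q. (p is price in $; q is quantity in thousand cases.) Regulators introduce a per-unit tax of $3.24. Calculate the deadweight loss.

Competitive equilibrium: 37.6 − 0.7q = 27.9 + 0.1q → q* = 12.125, p* = 29.1125.
With the tax, the buyer price exceeds the seller price by 3.24: (37.6 − 0.7q) − (27.9 + 0.1q) = 3.24 → q' = 8.075.
Δq = 12.125 − 8.075 = 4.05; the wedge equals the tax, 3.24.
DWL = ½ × 4.05 × 3.24 = $6.561 thousand.

$6.561 thousand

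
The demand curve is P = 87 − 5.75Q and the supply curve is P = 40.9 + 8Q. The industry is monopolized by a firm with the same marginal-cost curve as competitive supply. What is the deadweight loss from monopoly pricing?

Competitive equilibrium: 87 − 5.75Q = 40.9 + 8Q → Q* = 3.3527, P* = 67.7218.
Marginal revenue: MR = 87 − 11.5Q. Set MR = MC: 87 − 11.5Q = 40.9 + 8Q → Q_m = 2.3641.
Price P_m = 87 − 5.75·2.3641 = 73.4064; MC(Q_m) = 40.9 + 8·2.3641 = 59.8128.
Competitive Q* = 3.3527, so ΔQ = 0.9886; wedge = 73.4064 − 59.8128 = 13.5936.
Welfare loss = ½ × 0.9886 × 13.5936 = 6.72.

6.72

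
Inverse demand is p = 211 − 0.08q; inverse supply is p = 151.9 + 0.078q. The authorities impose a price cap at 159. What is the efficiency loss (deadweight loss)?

Competitive equilibrium: 211 − 0.08q = 151.9 + 0.078q → q* = 374.05063, p* = 181.07595.
At the ceiling p = 159, quantity supplied = (159 − 151.9)/0.078 = 91.02564.
Willingness to pay at q' = 91.02564: 211 − 0.08·91.02564 = 203.71795.
Δq = 374.05063 − 91.02564 = 283.02499; wedge = 203.71795 − 159 = 44.71795.
Welfare loss = ½ × 283.02499 × 44.71795 = 6328.15.

6328.15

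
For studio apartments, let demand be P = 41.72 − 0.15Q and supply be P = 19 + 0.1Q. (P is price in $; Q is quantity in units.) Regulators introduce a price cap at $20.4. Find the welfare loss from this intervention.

$738.82

Competitive equilibrium: 41.72 − 0.15Q = 19 + 0.1Q → Q* = 90.88, P* = 28.088.
At the ceiling P = 20.4, quantity supplied = (20.4 − 19)/0.1 = 14.
Willingness to pay at Q' = 14: 41.72 − 0.15·14 = 39.62.
ΔQ = 90.88 − 14 = 76.88; wedge = 39.62 − 20.4 = 19.22.
Welfare loss = ½ × 76.88 × 19.22 = $738.82.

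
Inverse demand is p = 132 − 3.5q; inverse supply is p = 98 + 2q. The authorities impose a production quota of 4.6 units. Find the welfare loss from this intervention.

6.88

Competitive equilibrium: 132 − 3.5q = 98 + 2q → q* = 6.1818, p* = 110.3636.
At q = 4.6: demand price = 132 − 3.5·4.6 = 115.9; supply price = 98 + 2·4.6 = 107.2.
Δq = 6.1818 − 4.6 = 1.5818; wedge = 115.9 − 107.2 = 8.7.
DWL = ½ × 1.5818 × 8.7 = 6.88.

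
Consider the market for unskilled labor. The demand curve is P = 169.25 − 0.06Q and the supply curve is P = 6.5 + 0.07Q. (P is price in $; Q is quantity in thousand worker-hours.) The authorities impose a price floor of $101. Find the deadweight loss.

$851.02 thousand

Competitive equilibrium: 169.25 − 0.06Q = 6.5 + 0.07Q → Q* = 1251.9231, P* = 94.1346.
At the floor P = 101, quantity demanded = (169.25 − 101)/0.06 = 1137.5.
Sellers' marginal cost at Q' = 1137.5: 6.5 + 0.07·1137.5 = 86.125.
ΔQ = 1251.9231 − 1137.5 = 114.4231; wedge = 101 − 86.125 = 14.875.
DWL = ½ × 114.4231 × 14.875 = $851.02 thousand.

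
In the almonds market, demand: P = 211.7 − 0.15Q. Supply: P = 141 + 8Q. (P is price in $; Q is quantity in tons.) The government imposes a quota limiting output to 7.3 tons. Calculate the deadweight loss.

Competitive equilibrium: 211.7 − 0.15Q = 141 + 8Q → Q* = 8.6748, P* = 210.3988.
At Q = 7.3: demand price = 211.7 − 0.15·7.3 = 210.605; supply price = 141 + 8·7.3 = 199.4.
ΔQ = 8.6748 − 7.3 = 1.3748; wedge = 210.605 − 199.4 = 11.205.
DWL = ½ × 1.3748 × 11.205 = $7.70.

$7.70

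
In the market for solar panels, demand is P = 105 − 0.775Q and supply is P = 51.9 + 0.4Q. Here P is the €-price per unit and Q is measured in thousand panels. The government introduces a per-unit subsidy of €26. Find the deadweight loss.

€287.66 thousand

Competitive equilibrium: 105 − 0.775Q = 51.9 + 0.4Q → Q* = 45.1915, P* = 69.9766.
The subsidy lowers effective supply by 26: P = 25.9 + 0.4Q.
New quantity: 105 − 0.775Q = 25.9 + 0.4Q → Q' = 67.3191.
Overproduction ΔQ = 67.3191 − 45.1915 = 22.1276; wedge = subsidy = 26.
DWL = ½ × 22.1276 × 26 = €287.66 thousand.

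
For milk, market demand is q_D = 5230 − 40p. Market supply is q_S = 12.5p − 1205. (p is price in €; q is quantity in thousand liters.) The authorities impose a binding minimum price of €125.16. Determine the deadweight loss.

€562.86 thousand

In inverse form: demand p = 130.75 − 0.025q, supply p = 96.4 + 0.08q.
Competitive equilibrium: 130.75 − 0.025q = 96.4 + 0.08q → q* = 327.1429, p* = 122.5714.
At the floor p = 125.16, quantity demanded = (130.75 − 125.16)/0.025 = 223.6.
Sellers' marginal cost at q' = 223.6: 96.4 + 0.08·223.6 = 114.288.
Δq = 327.1429 − 223.6 = 103.5429; wedge = 125.16 − 114.288 = 10.872.
The triangle = ½ × 103.5429 × 10.872 = €562.86 thousand.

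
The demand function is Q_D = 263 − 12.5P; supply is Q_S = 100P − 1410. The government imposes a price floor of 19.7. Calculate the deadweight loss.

In inverse form: demand P = 21.04 − 0.08Q, supply P = 14.1 + 0.01Q.
Competitive equilibrium: 21.04 − 0.08Q = 14.1 + 0.01Q → Q* = 77.1111, P* = 14.8711.
At the floor P = 19.7, quantity demanded = (21.04 − 19.7)/0.08 = 16.75.
Sellers' marginal cost at Q' = 16.75: 14.1 + 0.01·16.75 = 14.2675.
ΔQ = 77.1111 − 16.75 = 60.3611; wedge = 19.7 − 14.2675 = 5.4325.
DWL = ½ × 60.3611 × 5.4325 = 163.96.

163.96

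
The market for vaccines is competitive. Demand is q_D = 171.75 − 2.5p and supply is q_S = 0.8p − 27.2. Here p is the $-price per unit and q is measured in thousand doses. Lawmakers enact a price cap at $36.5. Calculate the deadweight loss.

$298.78 thousand

In inverse form: demand p = 68.7 − 0.4q, supply p = 34 + 1.25q.
Competitive equilibrium: 68.7 − 0.4q = 34 + 1.25q → q* = 21.0303, p* = 60.2879.
At the ceiling p = 36.5, quantity supplied = (36.5 − 34)/1.25 = 2.
Willingness to pay at q' = 2: 68.7 − 0.4·2 = 67.9.
Δq = 21.0303 − 2 = 19.0303; wedge = 67.9 − 36.5 = 31.4.
Deadweight loss = ½ × 19.0303 × 31.4 = $298.78 thousand.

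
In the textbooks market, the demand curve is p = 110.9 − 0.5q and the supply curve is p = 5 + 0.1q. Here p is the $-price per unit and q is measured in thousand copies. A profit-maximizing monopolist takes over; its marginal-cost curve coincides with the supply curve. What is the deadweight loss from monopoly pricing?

Competitive equilibrium: 110.9 − 0.5q = 5 + 0.1q → q* = 176.5, p* = 22.65.
Marginal revenue: MR = 110.9 − q. Set MR = MC: 110.9 − q = 5 + 0.1q → q_m = 96.27273.
Price p_m = 110.9 − 0.5·96.27273 = 62.76364; MC(q_m) = 5 + 0.1·96.27273 = 14.62727.
Competitive q* = 176.5, so Δq = 80.22727; wedge = 62.76364 − 14.62727 = 48.13637.
Welfare loss = ½ × 80.22727 × 48.13637 = $1930.92 thousand.

$1930.92 thousand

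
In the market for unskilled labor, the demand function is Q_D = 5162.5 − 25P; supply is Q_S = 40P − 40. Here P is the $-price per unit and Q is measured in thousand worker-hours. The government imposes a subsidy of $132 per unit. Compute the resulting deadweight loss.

In inverse form: demand P = 206.5 − 0.04Q, supply P = 1 + 0.025Q.
Competitive equilibrium: 206.5 − 0.04Q = 1 + 0.025Q → Q* = 3161.5385, P* = 80.0385.
The subsidy lowers effective supply by 132: P = 0.025Q − 131.
New quantity: 206.5 − 0.04Q = 0.025Q − 131 → Q' = 5192.3077.
Overproduction ΔQ = 5192.3077 − 3161.5385 = 2030.7692; wedge = subsidy = 132.
The triangle = ½ × 2030.7692 × 132 = $134030.77 thousand.

$134030.77 thousand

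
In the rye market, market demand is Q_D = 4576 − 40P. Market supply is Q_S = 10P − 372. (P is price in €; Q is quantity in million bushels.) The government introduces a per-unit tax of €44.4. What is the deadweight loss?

In inverse form: demand P = 114.4 − 0.025Q, supply P = 37.2 + 0.1Q.
Competitive equilibrium: 114.4 − 0.025Q = 37.2 + 0.1Q → Q* = 617.6, P* = 98.96.
With the tax, the buyer price exceeds the seller price by 44.4: (114.4 − 0.025Q) − (37.2 + 0.1Q) = 44.4 → Q' = 262.4.
ΔQ = 617.6 − 262.4 = 355.2; the wedge equals the tax, 44.4.
The triangle = ½ × 355.2 × 44.4 = €7885.44 million.

€7885.44 million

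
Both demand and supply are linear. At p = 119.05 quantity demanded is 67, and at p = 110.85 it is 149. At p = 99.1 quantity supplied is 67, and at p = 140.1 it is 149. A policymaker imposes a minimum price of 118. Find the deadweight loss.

Demand slope = (110.85 − 119.05)/(149 − 67) = −0.1, so p = 125.75 − 0.1q.
Supply slope = (140.1 − 99.1)/(149 − 67) = 0.5, so p = 65.6 + 0.5q.
Competitive equilibrium: 125.75 − 0.1q = 65.6 + 0.5q → q* = 100.25, p* = 115.725.
At the floor p = 118, quantity demanded = (125.75 − 118)/0.1 = 77.5.
Sellers' marginal cost at q' = 77.5: 65.6 + 0.5·77.5 = 104.35.
Δq = 100.25 − 77.5 = 22.75; wedge = 118 − 104.35 = 13.65.
Welfare loss = ½ × 22.75 × 13.65 = 155.27.

155.27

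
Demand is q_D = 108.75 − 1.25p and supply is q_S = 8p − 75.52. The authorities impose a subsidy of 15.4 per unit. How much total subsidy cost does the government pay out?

1547.66

In inverse form: demand p = 87 − 0.8q, supply p = 9.44 + 0.125q.
Competitive equilibrium: 87 − 0.8q = 9.44 + 0.125q → q* = 83.8486, p* = 19.9211.
The subsidy lowers effective supply by 15.4: p = 0.125q − 5.96.
New quantity: 87 − 0.8q = 0.125q − 5.96 → q' = 100.4973.
Total subsidy cost = 15.4 × 100.4973 = 1547.66.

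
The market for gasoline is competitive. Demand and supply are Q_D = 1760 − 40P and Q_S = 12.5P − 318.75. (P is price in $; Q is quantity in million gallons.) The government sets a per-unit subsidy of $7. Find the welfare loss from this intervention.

$233.33 million

In inverse form: demand P = 44 − 0.025Q, supply P = 25.5 + 0.08Q.
Competitive equilibrium: 44 − 0.025Q = 25.5 + 0.08Q → Q* = 176.1905, P* = 39.5952.
The subsidy lowers effective supply by 7: P = 18.5 + 0.08Q.
New quantity: 44 − 0.025Q = 18.5 + 0.08Q → Q' = 242.8571.
Overproduction ΔQ = 242.8571 − 176.1905 = 66.6666; wedge = subsidy = 7.
DWL = ½ × 66.6666 × 7 = $233.33 million.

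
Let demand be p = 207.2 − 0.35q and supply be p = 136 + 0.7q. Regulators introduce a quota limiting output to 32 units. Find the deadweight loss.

673.22

Competitive equilibrium: 207.2 − 0.35q = 136 + 0.7q → q* = 67.8095, p* = 183.4667.
At q = 32: demand price = 207.2 − 0.35·32 = 196; supply price = 136 + 0.7·32 = 158.4.
Δq = 67.8095 − 32 = 35.8095; wedge = 196 − 158.4 = 37.6.
DWL = ½ × 35.8095 × 37.6 = 673.22.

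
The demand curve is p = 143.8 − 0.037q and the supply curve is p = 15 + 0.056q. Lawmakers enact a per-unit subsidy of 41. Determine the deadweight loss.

Competitive equilibrium: 143.8 − 0.037q = 15 + 0.056q → q* = 1384.94624, p* = 92.55699.
The subsidy lowers effective supply by 41: p = 0.056q − 26.
New quantity: 143.8 − 0.037q = 0.056q − 26 → q' = 1825.80645.
Overproduction Δq = 1825.80645 − 1384.94624 = 440.86021; wedge = subsidy = 41.
The triangle = ½ × 440.86021 × 41 = 9037.63.

9037.63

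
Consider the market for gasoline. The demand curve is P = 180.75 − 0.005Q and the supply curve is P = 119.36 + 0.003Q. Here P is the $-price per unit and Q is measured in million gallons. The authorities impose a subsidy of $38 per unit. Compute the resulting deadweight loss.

Competitive equilibrium: 180.75 − 0.005Q = 119.36 + 0.003Q → Q* = 7673.75, P* = 142.3813.
The subsidy lowers effective supply by 38: P = 81.36 + 0.003Q.
New quantity: 180.75 − 0.005Q = 81.36 + 0.003Q → Q' = 12423.75.
Overproduction ΔQ = 12423.75 − 7673.75 = 4750; wedge = subsidy = 38.
The triangle = ½ × 4750 × 38 = $90250 million.

$90250 million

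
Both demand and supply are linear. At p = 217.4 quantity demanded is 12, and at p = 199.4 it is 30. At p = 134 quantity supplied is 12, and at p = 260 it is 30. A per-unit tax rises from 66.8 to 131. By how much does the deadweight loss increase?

Demand slope = (199.4 − 217.4)/(30 − 12) = −1, so p = 229.4 − q.
Supply slope = (260 − 134)/(30 − 12) = 7, so p = 50 + 7q.
Competitive equilibrium: 229.4 − q = 50 + 7q → q* = 22.425, p* = 206.975.
For a per-unit tax t: Δq = t/8, so DWL = ½·t·(t/8) = t²/16.
At t = 66.8: DWL = 278.89. At t = 131: DWL = 1072.563.
Increase = 1072.563 − 278.89 = 793.67.

793.67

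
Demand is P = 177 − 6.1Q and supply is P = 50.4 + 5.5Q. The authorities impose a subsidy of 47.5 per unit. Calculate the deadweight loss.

97.25

Competitive equilibrium: 177 − 6.1Q = 50.4 + 5.5Q → Q* = 10.9138, P* = 110.4259.
The subsidy lowers effective supply by 47.5: P = 2.9 + 5.5Q.
New quantity: 177 − 6.1Q = 2.9 + 5.5Q → Q' = 15.0086.
Overproduction ΔQ = 15.0086 − 10.9138 = 4.0948; wedge = subsidy = 47.5.
Deadweight loss = ½ × 4.0948 × 47.5 = 97.25.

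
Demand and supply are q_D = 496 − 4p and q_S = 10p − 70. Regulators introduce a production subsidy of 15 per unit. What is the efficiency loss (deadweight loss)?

321.43

In inverse form: demand p = 124 − 0.25q, supply p = 7 + 0.1q.
Competitive equilibrium: 124 − 0.25q = 7 + 0.1q → q* = 334.2857, p* = 40.4286.
The subsidy lowers effective supply by 15: p = 0.1q − 8.
New quantity: 124 − 0.25q = 0.1q − 8 → q' = 377.1429.
Overproduction Δq = 377.1429 − 334.2857 = 42.8572; wedge = subsidy = 15.
Welfare loss = ½ × 42.8572 × 15 = 321.43.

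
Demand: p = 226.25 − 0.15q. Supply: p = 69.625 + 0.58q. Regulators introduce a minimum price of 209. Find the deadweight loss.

Competitive equilibrium: 226.25 − 0.15q = 69.625 + 0.58q → q* = 214.5548, p* = 194.0668.
At the floor p = 209, quantity demanded = (226.25 − 209)/0.15 = 115.
Sellers' marginal cost at q' = 115: 69.625 + 0.58·115 = 136.325.
Δq = 214.5548 − 115 = 99.5548; wedge = 209 − 136.325 = 72.675.
Welfare loss = ½ × 99.5548 × 72.675 = 3617.57.

3617.57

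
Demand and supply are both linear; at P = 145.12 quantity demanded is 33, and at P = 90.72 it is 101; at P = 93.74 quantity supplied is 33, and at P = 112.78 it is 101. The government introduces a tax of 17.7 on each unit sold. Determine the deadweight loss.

Demand slope = (90.72 − 145.12)/(101 − 33) = −0.8, so P = 171.52 − 0.8Q.
Supply slope = (112.78 − 93.74)/(101 − 33) = 0.28, so P = 84.5 + 0.28Q.
Competitive equilibrium: 171.52 − 0.8Q = 84.5 + 0.28Q → Q* = 80.5741, P* = 107.0607.
With the tax, the buyer price exceeds the seller price by 17.7: (171.52 − 0.8Q) − (84.5 + 0.28Q) = 17.7 → Q' = 64.1852.
ΔQ = 80.5741 − 64.1852 = 16.3889; the wedge equals the tax, 17.7.
The triangle = ½ × 16.3889 × 17.7 = 145.04.

145.04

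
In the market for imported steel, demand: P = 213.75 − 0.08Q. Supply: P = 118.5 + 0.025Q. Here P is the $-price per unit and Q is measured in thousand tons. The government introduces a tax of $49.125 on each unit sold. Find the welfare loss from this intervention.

Competitive equilibrium: 213.75 − 0.08Q = 118.5 + 0.025Q → Q* = 907.1429, P* = 141.1786.
With the tax, the buyer price exceeds the seller price by 49.125: (213.75 − 0.08Q) − (118.5 + 0.025Q) = 49.125 → Q' = 439.2857.
ΔQ = 907.1429 − 439.2857 = 467.8572; the wedge equals the tax, 49.125.
Welfare loss = ½ × 467.8572 × 49.125 = $11491.74 thousand.

$11491.74 thousand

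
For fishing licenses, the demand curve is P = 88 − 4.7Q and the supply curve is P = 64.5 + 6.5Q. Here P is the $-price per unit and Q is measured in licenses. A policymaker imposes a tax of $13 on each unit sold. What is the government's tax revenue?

Competitive equilibrium: 88 − 4.7Q = 64.5 + 6.5Q → Q* = 2.0982, P* = 78.1384.
With the tax, the buyer price exceeds the seller price by 13: (88 − 4.7Q) − (64.5 + 6.5Q) = 13 → Q' = 0.9375.
Tax revenue = 13 × 0.9375 = $12.19.

$12.19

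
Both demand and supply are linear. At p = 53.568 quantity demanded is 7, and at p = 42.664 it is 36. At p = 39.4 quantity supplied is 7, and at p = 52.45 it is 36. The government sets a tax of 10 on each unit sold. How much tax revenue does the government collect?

Demand slope = (42.664 − 53.568)/(36 − 7) = −0.376, so p = 56.2 − 0.376q.
Supply slope = (52.45 − 39.4)/(36 − 7) = 0.45, so p = 36.25 + 0.45q.
Competitive equilibrium: 56.2 − 0.376q = 36.25 + 0.45q → q* = 24.1525, p* = 47.1186.
With the tax, the buyer price exceeds the seller price by 10: (56.2 − 0.376q) − (36.25 + 0.45q) = 10 → q' = 12.046.
Tax revenue = 10 × 12.046 = 120.46.

120.46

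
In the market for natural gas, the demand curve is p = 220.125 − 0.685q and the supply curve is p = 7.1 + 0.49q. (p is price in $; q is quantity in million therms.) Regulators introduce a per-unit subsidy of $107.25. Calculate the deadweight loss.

Competitive equilibrium: 220.125 − 0.685q = 7.1 + 0.49q → q* = 181.2979, p* = 95.936.
The subsidy lowers effective supply by 107.25: p = 0.49q − 100.15.
New quantity: 220.125 − 0.685q = 0.49q − 100.15 → q' = 272.5745.
Overproduction Δq = 272.5745 − 181.2979 = 91.2766; wedge = subsidy = 107.25.
Deadweight loss = ½ × 91.2766 × 107.25 = $4894.71 million.

$4894.71 million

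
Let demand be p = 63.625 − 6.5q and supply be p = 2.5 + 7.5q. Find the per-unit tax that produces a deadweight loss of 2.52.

8.4

Competitive equilibrium: 63.625 − 6.5q = 2.5 + 7.5q → q* = 4.3661, p* = 35.2455.
A tax t gives Δq = t/14 and wedge t, so DWL = t²/28.
t²/28 = 2.52 → t² = 70.56 → t = 8.4.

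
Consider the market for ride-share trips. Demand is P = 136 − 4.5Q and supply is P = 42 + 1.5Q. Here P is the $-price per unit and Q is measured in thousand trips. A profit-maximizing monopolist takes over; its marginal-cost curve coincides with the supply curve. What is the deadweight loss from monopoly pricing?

Competitive equilibrium: 136 − 4.5Q = 42 + 1.5Q → Q* = 15.6667, P* = 65.5.
Marginal revenue: MR = 136 − 9Q. Set MR = MC: 136 − 9Q = 42 + 1.5Q → Q_m = 8.9524.
Price P_m = 136 − 4.5·8.9524 = 95.7142; MC(Q_m) = 42 + 1.5·8.9524 = 55.4286.
Competitive Q* = 15.6667, so ΔQ = 6.7143; wedge = 95.7142 − 55.4286 = 40.2856.
Deadweight loss = ½ × 6.7143 × 40.2856 = $135.24 thousand.

$135.24 thousand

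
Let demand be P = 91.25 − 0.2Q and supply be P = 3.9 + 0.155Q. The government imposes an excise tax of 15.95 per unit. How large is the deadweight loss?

358.31

Competitive equilibrium: 91.25 − 0.2Q = 3.9 + 0.155Q → Q* = 246.0563, P* = 42.0387.
With the tax, the buyer price exceeds the seller price by 15.95: (91.25 − 0.2Q) − (3.9 + 0.155Q) = 15.95 → Q' = 201.1268.
ΔQ = 246.0563 − 201.1268 = 44.9295; the wedge equals the tax, 15.95.
The triangle = ½ × 44.9295 × 15.95 = 358.31.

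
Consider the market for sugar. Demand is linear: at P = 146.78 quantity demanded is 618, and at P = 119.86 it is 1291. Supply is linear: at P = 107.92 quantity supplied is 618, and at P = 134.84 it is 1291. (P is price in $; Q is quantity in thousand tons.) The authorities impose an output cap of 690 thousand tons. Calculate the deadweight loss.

Demand slope = (119.86 − 146.78)/(1291 − 618) = −0.04, so P = 171.5 − 0.04Q.
Supply slope = (134.84 − 107.92)/(1291 − 618) = 0.04, so P = 83.2 + 0.04Q.
Competitive equilibrium: 171.5 − 0.04Q = 83.2 + 0.04Q → Q* = 1103.75, P* = 127.35.
At Q = 690: demand price = 171.5 − 0.04·690 = 143.9; supply price = 83.2 + 0.04·690 = 110.8.
ΔQ = 1103.75 − 690 = 413.75; wedge = 143.9 − 110.8 = 33.1.
Deadweight loss = ½ × 413.75 × 33.1 = $6847.56 thousand.

$6847.56 thousand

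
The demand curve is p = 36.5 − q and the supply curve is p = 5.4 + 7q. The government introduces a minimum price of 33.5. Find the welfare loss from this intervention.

Competitive equilibrium: 36.5 − q = 5.4 + 7q → q* = 3.8875, p* = 32.6125.
At the floor p = 33.5, quantity demanded = (36.5 − 33.5)/1 = 3.
Sellers' marginal cost at q' = 3: 5.4 + 7·3 = 26.4.
Δq = 3.8875 − 3 = 0.8875; wedge = 33.5 − 26.4 = 7.1.
Deadweight loss = ½ × 0.8875 × 7.1 = 3.15.

3.15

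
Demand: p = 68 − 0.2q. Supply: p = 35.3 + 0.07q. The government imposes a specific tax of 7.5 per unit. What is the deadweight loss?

Competitive equilibrium: 68 − 0.2q = 35.3 + 0.07q → q* = 121.1111, p* = 43.7778.
With the tax, the buyer price exceeds the seller price by 7.5: (68 − 0.2q) − (35.3 + 0.07q) = 7.5 → q' = 93.3333.
Δq = 121.1111 − 93.3333 = 27.7778; the wedge equals the tax, 7.5.
DWL = ½ × 27.7778 × 7.5 = 104.17.

104.17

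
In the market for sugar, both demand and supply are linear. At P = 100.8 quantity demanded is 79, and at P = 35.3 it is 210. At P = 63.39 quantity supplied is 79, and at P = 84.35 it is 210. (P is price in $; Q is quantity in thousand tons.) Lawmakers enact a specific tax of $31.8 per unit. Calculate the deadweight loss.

$766.09 thousand

Demand slope = (35.3 − 100.8)/(210 − 79) = −0.5, so P = 140.3 − 0.5Q.
Supply slope = (84.35 − 63.39)/(210 − 79) = 0.16, so P = 50.75 + 0.16Q.
Competitive equilibrium: 140.3 − 0.5Q = 50.75 + 0.16Q → Q* = 135.6818, P* = 72.4591.
With the tax, the buyer price exceeds the seller price by 31.8: (140.3 − 0.5Q) − (50.75 + 0.16Q) = 31.8 → Q' = 87.5.
ΔQ = 135.6818 − 87.5 = 48.1818; the wedge equals the tax, 31.8.
The triangle = ½ × 48.1818 × 31.8 = $766.09 thousand.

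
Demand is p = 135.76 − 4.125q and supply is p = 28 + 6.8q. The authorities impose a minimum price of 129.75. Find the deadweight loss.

386.04

Competitive equilibrium: 135.76 − 4.125q = 28 + 6.8q → q* = 9.8636, p* = 95.0726.
At the floor p = 129.75, quantity demanded = (135.76 − 129.75)/4.125 = 1.457.
Sellers' marginal cost at q' = 1.457: 28 + 6.8·1.457 = 37.9076.
Δq = 9.8636 − 1.457 = 8.4066; wedge = 129.75 − 37.9076 = 91.8424.
Welfare loss = ½ × 8.4066 × 91.8424 = 386.04.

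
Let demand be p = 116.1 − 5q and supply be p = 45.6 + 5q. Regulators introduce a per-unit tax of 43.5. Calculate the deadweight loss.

Competitive equilibrium: 116.1 − 5q = 45.6 + 5q → q* = 7.05, p* = 80.85.
With the tax, the buyer price exceeds the seller price by 43.5: (116.1 − 5q) − (45.6 + 5q) = 43.5 → q' = 2.7.
Δq = 7.05 − 2.7 = 4.35; the wedge equals the tax, 43.5.
The triangle = ½ × 4.35 × 43.5 = 94.61.

94.61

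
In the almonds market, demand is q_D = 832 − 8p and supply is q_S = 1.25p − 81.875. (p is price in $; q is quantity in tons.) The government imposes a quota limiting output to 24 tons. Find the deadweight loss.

In inverse form: demand p = 104 − 0.125q, supply p = 65.5 + 0.8q.
Competitive equilibrium: 104 − 0.125q = 65.5 + 0.8q → q* = 41.6216, p* = 98.7973.
At q = 24: demand price = 104 − 0.125·24 = 101; supply price = 65.5 + 0.8·24 = 84.7.
Δq = 41.6216 − 24 = 17.6216; wedge = 101 − 84.7 = 16.3.
Deadweight loss = ½ × 17.6216 × 16.3 = $143.62.

$143.62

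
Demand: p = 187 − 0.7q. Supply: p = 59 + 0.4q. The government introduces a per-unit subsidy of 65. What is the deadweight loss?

1920.45

Competitive equilibrium: 187 − 0.7q = 59 + 0.4q → q* = 116.3636, p* = 105.5455.
The subsidy lowers effective supply by 65: p = 0.4q − 6.
New quantity: 187 − 0.7q = 0.4q − 6 → q' = 175.4545.
Overproduction Δq = 175.4545 − 116.3636 = 59.0909; wedge = subsidy = 65.
The triangle = ½ × 59.0909 × 65 = 1920.45.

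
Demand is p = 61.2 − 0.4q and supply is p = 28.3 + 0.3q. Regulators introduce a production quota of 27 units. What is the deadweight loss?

140

Competitive equilibrium: 61.2 − 0.4q = 28.3 + 0.3q → q* = 47, p* = 42.4.
At q = 27: demand price = 61.2 − 0.4·27 = 50.4; supply price = 28.3 + 0.3·27 = 36.4.
Δq = 47 − 27 = 20; wedge = 50.4 − 36.4 = 14.
DWL = ½ × 20 × 14 = 140.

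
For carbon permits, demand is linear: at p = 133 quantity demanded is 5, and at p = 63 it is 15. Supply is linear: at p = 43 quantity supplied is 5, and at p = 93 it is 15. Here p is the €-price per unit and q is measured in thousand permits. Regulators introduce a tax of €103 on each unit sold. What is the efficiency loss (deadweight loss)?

€442.04 thousand

Demand slope = (63 − 133)/(15 − 5) = −7, so p = 168 − 7q.
Supply slope = (93 − 43)/(15 − 5) = 5, so p = 18 + 5q.
Competitive equilibrium: 168 − 7q = 18 + 5q → q* = 12.5, p* = 80.5.
With the tax, the buyer price exceeds the seller price by 103: (168 − 7q) − (18 + 5q) = 103 → q' = 3.9167.
Δq = 12.5 − 3.9167 = 8.5833; the wedge equals the tax, 103.
Welfare loss = ½ × 8.5833 × 103 = €442.04 thousand.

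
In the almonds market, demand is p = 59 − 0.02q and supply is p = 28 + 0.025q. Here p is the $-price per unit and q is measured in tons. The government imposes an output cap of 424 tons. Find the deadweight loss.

$1578.74

Competitive equilibrium: 59 − 0.02q = 28 + 0.025q → q* = 688.8889, p* = 45.2222.
At q = 424: demand price = 59 − 0.02·424 = 50.52; supply price = 28 + 0.025·424 = 38.6.
Δq = 688.8889 − 424 = 264.8889; wedge = 50.52 − 38.6 = 11.92.
DWL = ½ × 264.8889 × 11.92 = $1578.74.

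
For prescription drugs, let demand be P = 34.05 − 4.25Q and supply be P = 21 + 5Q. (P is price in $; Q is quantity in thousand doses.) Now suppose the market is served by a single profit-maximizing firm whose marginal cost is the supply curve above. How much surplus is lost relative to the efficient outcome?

Competitive equilibrium: 34.05 − 4.25Q = 21 + 5Q → Q* = 1.4108, P* = 28.0541.
Marginal revenue: MR = 34.05 − 8.5Q. Set MR = MC: 34.05 − 8.5Q = 21 + 5Q → Q_m = 0.9667.
Price P_m = 34.05 − 4.25·0.9667 = 29.9415; MC(Q_m) = 21 + 5·0.9667 = 25.8335.
Competitive Q* = 1.4108, so ΔQ = 0.4441; wedge = 29.9415 − 25.8335 = 4.108.
Deadweight loss = ½ × 0.4441 × 4.108 = $0.91 thousand.

$0.91 thousand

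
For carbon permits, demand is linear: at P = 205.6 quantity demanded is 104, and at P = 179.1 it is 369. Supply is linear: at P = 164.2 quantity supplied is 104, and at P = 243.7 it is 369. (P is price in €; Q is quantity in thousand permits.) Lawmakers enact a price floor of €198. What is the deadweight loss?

€151.25 thousand

Demand slope = (179.1 − 205.6)/(369 − 104) = −0.1, so P = 216 − 0.1Q.
Supply slope = (243.7 − 164.2)/(369 − 104) = 0.3, so P = 133 + 0.3Q.
Competitive equilibrium: 216 − 0.1Q = 133 + 0.3Q → Q* = 207.5, P* = 195.25.
At the floor P = 198, quantity demanded = (216 − 198)/0.1 = 180.
Sellers' marginal cost at Q' = 180: 133 + 0.3·180 = 187.
ΔQ = 207.5 − 180 = 27.5; wedge = 198 − 187 = 11.
Deadweight loss = ½ × 27.5 × 11 = €151.25 thousand.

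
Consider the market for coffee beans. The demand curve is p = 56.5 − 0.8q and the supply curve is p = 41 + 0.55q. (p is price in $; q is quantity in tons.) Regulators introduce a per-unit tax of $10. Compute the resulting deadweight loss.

Competitive equilibrium: 56.5 − 0.8q = 41 + 0.55q → q* = 11.4815, p* = 47.3148.
With the tax, the buyer price exceeds the seller price by 10: (56.5 − 0.8q) − (41 + 0.55q) = 10 → q' = 4.0741.
Δq = 11.4815 − 4.0741 = 7.4074; the wedge equals the tax, 10.
The triangle = ½ × 7.4074 × 10 = $37.04.

$37.04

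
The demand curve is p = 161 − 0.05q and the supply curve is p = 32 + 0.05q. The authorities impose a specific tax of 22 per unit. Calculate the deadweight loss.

2420

Competitive equilibrium: 161 − 0.05q = 32 + 0.05q → q* = 1290, p* = 96.5.
With the tax, the buyer price exceeds the seller price by 22: (161 − 0.05q) − (32 + 0.05q) = 22 → q' = 1070.
Δq = 1290 − 1070 = 220; the wedge equals the tax, 22.
DWL = ½ × 220 × 22 = 2420.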